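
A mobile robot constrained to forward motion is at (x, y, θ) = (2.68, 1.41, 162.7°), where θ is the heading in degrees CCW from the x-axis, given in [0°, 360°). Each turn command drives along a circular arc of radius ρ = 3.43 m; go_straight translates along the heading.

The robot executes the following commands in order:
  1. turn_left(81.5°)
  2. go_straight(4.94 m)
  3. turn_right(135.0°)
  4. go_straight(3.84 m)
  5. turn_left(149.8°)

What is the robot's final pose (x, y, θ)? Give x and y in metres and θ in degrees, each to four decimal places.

(-17.7745, -1.3019, 259.0000°)

set_pose: (x, y, θ) = (2.6800, 1.4100, 162.7000°), ρ = 3.43
turn_left(81.5°): centre at ρ to the left, rotate +81.5° → (-1.4281, -0.3720, 244.2000°)
go_straight(4.94): x += 4.94·cos θ, y += 4.94·sin θ → (-3.5781, -4.8196, 244.2000°)
turn_right(135.0°): centre at ρ to the right, rotate −135.0° → (-9.9054, -4.4547, 109.2000°)
go_straight(3.84): x += 3.84·cos θ, y += 3.84·sin θ → (-11.1683, -0.8283, 109.2000°)
turn_left(149.8°): centre at ρ to the left, rotate +149.8° → (-17.7745, -1.3019, 259.0000°)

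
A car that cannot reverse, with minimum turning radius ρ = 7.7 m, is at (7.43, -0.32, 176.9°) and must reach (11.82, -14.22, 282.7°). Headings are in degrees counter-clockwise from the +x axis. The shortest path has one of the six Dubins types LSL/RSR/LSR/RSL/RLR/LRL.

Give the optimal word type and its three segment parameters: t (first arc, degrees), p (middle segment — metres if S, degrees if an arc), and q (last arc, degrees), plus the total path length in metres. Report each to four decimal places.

Let ψ = atan2(Δy, Δx) = atan2(-13.90, 4.39) = -72.4725° be the start→goal bearing.
Normalize: d = |goal − start| / ρ = 14.576766/7.7 = 1.893086, α = (θ_start − ψ) mod 360° = 249.3725° = 4.352370 rad, β = (θ_goal − ψ) mod 360° = 355.1725° = 6.198929 rad.
Common terms: sin α = -0.935890, cos α = -0.352292, sin β = -0.084157, cos β = 0.996453, cos(α−β) = -0.272280, d² = 3.583776. Work in radians in the unit-radius frame; every candidate has L = ρ·(t + p + q).
LSL: p² = 2 + d² − 2cos(α−β) + 2d(sin α − sin β) = 2.903527; p = √p² = 1.703974; φ = atan2(cos β − cos α, d + sin α − sin β) = 0.913306 rad; t = (φ − α) mod 2π = 2.844121 rad, q = (β − φ) mod 2π = 5.285623 rad → L = 7.7·(2.844121 + 1.703974 + 5.285623) = 7.7·9.833717 = 75.719624 m
RSR: p² = 2 + d² − 2cos(α−β) + 2d(sin β − sin α) = 9.353147; p = √p² = 3.058292; φ = atan2(cos α − cos β, d − sin α + sin β) = -0.456726 rad; t = (α − φ) mod 2π = 4.809097 rad, q = (φ − β) mod 2π = 5.910716 rad → L = 7.7·(4.809097 + 3.058292 + 5.910716) = 7.7·13.778104 = 106.091399 m
LSR: p² = d² − 2 + 2cos(α−β) + 2d(sin α + sin β) = -2.822859 < 0 → infeasible
RSL: p² = d² − 2 + 2cos(α−β) − 2d(sin α + sin β) = 4.901291; p = √p² = 2.213886; φ = atan2(cos α + cos β, d − sin α − sin β) − atan2(2, p) = -0.517063 rad; t = (α − φ) mod 2π = 4.869434 rad, q = (β − φ) mod 2π = 0.432807 rad → L = 7.7·(4.869434 + 2.213886 + 0.432807) = 7.7·7.516126 = 57.874170 m
RLR: c = (6 − d² + 2cos(α−β) + 2d(sin α − sin β))/8 = -0.169143; p = 2π − arccos c = 4.542429 rad; φ = atan2(cos α − cos β, d − sin α + sin β) = -0.456726 rad; t = (α − φ + p/2) mod 2π = 0.797126 rad, q = (α − β − t + p) mod 2π = 1.898745 rad → L = 7.7·(0.797126 + 4.542429 + 1.898745) = 7.7·7.238299 = 55.734900 m
LRL: c = (6 − d² + 2cos(α−β) − 2d(sin α − sin β))/8 = 0.637059; p = 2π − arccos c = 5.403066 rad; φ = atan2(cos β − cos α, d + sin α − sin β) = 0.913306 rad; t = (φ − α + p/2) mod 2π = 5.545654 rad, q = (β − α − t + p) mod 2π = 1.703970 rad → L = 7.7·(5.545654 + 5.403066 + 1.703970) = 7.7·12.652690 = 97.425715 m
Shortest: RLR with L = 55.734900 m ≈ 55.7349 m
Convert RLR to answer units (arcs ×180/π): t = 0.797126·180/π = 45.6719°, p = 4.542429·180/π = 260.2620°, q = 1.898745·180/π = 108.7900°, L = 55.7349 m.

RLR: t = 45.6719°, p = 260.2620°, q = 108.7900°, L = 55.7349 m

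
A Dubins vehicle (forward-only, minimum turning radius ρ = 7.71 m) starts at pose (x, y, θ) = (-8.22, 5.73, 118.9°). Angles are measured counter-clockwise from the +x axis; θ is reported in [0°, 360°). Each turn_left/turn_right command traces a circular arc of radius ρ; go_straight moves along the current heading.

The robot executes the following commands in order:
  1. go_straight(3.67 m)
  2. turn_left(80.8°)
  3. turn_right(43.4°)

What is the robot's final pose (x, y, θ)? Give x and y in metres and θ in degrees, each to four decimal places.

set_pose: (x, y, θ) = (-8.2200, 5.7300, 118.9000°), ρ = 7.71
go_straight(3.67): x += 3.67·cos θ, y += 3.67·sin θ → (-9.9936, 8.9430, 118.9000°)
turn_left(80.8°): centre at ρ to the left, rotate +80.8° → (-19.3425, 12.4756, 199.7000°)
turn_right(43.4°): centre at ρ to the right, rotate −43.4° → (-25.0405, 12.6746, 156.3000°)

(-25.0405, 12.6746, 156.3000°)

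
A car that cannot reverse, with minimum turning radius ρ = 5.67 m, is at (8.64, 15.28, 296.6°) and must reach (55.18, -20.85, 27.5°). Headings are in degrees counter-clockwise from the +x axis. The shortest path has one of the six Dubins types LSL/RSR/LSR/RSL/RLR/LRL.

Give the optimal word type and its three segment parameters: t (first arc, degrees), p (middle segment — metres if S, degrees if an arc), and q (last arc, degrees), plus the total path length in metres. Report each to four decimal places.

LSL: t = 22.5128°, p = 51.3916 m, q = 68.3872°, L = 60.3870 m

Let ψ = atan2(Δy, Δx) = atan2(-36.13, 46.54) = -37.8230° be the start→goal bearing.
Normalize: d = |goal − start| / ρ = 58.918151/5.67 = 10.391208, α = (θ_start − ψ) mod 360° = 334.4230° = 5.836782 rad, β = (θ_goal − ψ) mod 360° = 65.3230° = 1.140101 rad.
Common terms: sin α = -0.431724, cos α = 0.902006, sin β = 0.908676, cos β = 0.417503, cos(α−β) = -0.015707, d² = 107.977209. Work in radians in the unit-radius frame; every candidate has L = ρ·(t + p + q).
LSL: p² = 2 + d² − 2cos(α−β) + 2d(sin α − sin β) = 82.151875; p = √p² = 9.063767; φ = atan2(cos β − cos α, d + sin α − sin β) = -0.053480 rad; t = (φ − α) mod 2π = 0.392923 rad, q = (β − φ) mod 2π = 1.193581 rad → L = 5.67·(0.392923 + 9.063767 + 1.193581) = 5.67·10.650271 = 60.387039 m
RSR: p² = 2 + d² − 2cos(α−β) + 2d(sin β − sin α) = 137.865373; p = √p² = 11.741609; φ = atan2(cos α − cos β, d − sin α + sin β) = 0.041275 rad; t = (α − φ) mod 2π = 5.795506 rad, q = (φ − β) mod 2π = 5.184360 rad → L = 5.67·(5.795506 + 11.741609 + 5.184360) = 5.67·22.721475 = 128.830763 m
LSR: p² = d² − 2 + 2cos(α−β) + 2d(sin α + sin β) = 115.857992; p = √p² = 10.763735; φ = atan2(−cos α − cos β, d + sin α + sin β) − atan2(−2, p) = 0.062895 rad; t = (φ − α) mod 2π = 0.509298 rad, q = (φ − β) mod 2π = 5.205979 rad → L = 5.67·(0.509298 + 10.763735 + 5.205979) = 5.67·16.479013 = 93.436003 m
RSL: p² = d² − 2 + 2cos(α−β) − 2d(sin α + sin β) = 96.033597; p = √p² = 9.799673; φ = atan2(cos α + cos β, d − sin α − sin β) − atan2(2, p) = -0.069009 rad; t = (α − φ) mod 2π = 5.905791 rad, q = (β − φ) mod 2π = 1.209110 rad → L = 5.67·(5.905791 + 9.799673 + 1.209110) = 5.67·16.914574 = 95.905635 m
RLR: c = (6 − d² + 2cos(α−β) + 2d(sin α − sin β))/8 = -16.233172, |c| > 1 → infeasible
LRL: c = (6 − d² + 2cos(α−β) − 2d(sin α − sin β))/8 = -9.268984, |c| > 1 → infeasible
Shortest: LSL with L = 60.387039 m ≈ 60.3870 m
Convert LSL to answer units (arcs ×180/π): t = 0.392923·180/π = 22.5128°, p = ρ·p = 5.67·9.063767 = 51.3916 m, q = 1.193581·180/π = 68.3872°, L = 60.3870 m.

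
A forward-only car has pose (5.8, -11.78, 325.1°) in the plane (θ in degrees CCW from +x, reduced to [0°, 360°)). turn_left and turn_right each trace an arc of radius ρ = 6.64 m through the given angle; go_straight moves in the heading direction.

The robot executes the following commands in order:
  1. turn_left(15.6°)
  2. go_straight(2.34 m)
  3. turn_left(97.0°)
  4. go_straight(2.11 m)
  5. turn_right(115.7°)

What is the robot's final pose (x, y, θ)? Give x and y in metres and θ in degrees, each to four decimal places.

(29.3202, -2.6427, 322.0000°)

set_pose: (x, y, θ) = (5.8000, -11.7800, 325.1000°), ρ = 6.64
turn_left(15.6°): centre at ρ to the left, rotate +15.6° → (7.4044, -12.6010, 340.7000°)
go_straight(2.34): x += 2.34·cos θ, y += 2.34·sin θ → (9.6129, -13.3744, 340.7000°)
turn_left(97.0°): centre at ρ to the left, rotate +97.0° → (18.2951, -8.5221, 437.7000° ≡ 77.7000°)
go_straight(2.11): x += 2.11·cos θ, y += 2.11·sin θ → (18.7446, -6.4606, 77.7000°)
turn_right(115.7°): centre at ρ to the right, rotate −115.7° → (29.3202, -2.6427, -38.0000° ≡ 322.0000°)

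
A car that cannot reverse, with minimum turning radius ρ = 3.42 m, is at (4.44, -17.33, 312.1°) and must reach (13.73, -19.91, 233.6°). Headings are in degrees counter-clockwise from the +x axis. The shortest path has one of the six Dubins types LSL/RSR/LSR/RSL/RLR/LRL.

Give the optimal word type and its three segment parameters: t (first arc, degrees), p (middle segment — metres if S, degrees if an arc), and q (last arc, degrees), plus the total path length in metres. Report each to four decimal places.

Let ψ = atan2(Δy, Δx) = atan2(-2.58, 9.29) = -15.5209° be the start→goal bearing.
Normalize: d = |goal − start| / ρ = 9.641603/3.42 = 2.819182, α = (θ_start − ψ) mod 360° = 327.6209° = 5.718064 rad, β = (θ_goal − ψ) mod 360° = 249.1209° = 4.347980 rad.
Common terms: sin α = -0.535518, cos α = 0.844524, sin β = -0.934335, cos β = -0.356397, cos(α−β) = 0.199368, d² = 7.947787. Work in radians in the unit-radius frame; every candidate has L = ρ·(t + p + q).
LSL: p² = 2 + d² − 2cos(α−β) + 2d(sin α − sin β) = 11.797724; p = √p² = 3.434781; φ = atan2(cos β − cos α, d + sin α − sin β) = -0.357182 rad; t = (φ − α) mod 2π = 0.207940 rad, q = (β − φ) mod 2π = 4.705162 rad → L = 3.42·(0.207940 + 3.434781 + 4.705162) = 3.42·8.347883 = 28.549761 m
RSR: p² = 2 + d² − 2cos(α−β) + 2d(sin β − sin α) = 7.300379; p = √p² = 2.701921; φ = atan2(cos α − cos β, d − sin α + sin β) = 0.460581 rad; t = (α − φ) mod 2π = 5.257483 rad, q = (φ − β) mod 2π = 2.395786 rad → L = 3.42·(5.257483 + 2.701921 + 2.395786) = 3.42·10.355190 = 35.414750 m
LSR: p² = d² − 2 + 2cos(α−β) + 2d(sin α + sin β) = -1.941043 < 0 → infeasible
RSL: p² = d² − 2 + 2cos(α−β) − 2d(sin α + sin β) = 14.634090; p = √p² = 3.825453; φ = atan2(cos α + cos β, d − sin α − sin β) − atan2(2, p) = -0.368411 rad; t = (α − φ) mod 2π = 6.086475 rad, q = (β − φ) mod 2π = 4.716392 rad → L = 3.42·(6.086475 + 3.825453 + 4.716392) = 3.42·14.628320 = 50.028853 m
RLR: c = (6 − d² + 2cos(α−β) + 2d(sin α − sin β))/8 = 0.087453; p = 2π − arccos c = 4.799953 rad; φ = atan2(cos α − cos β, d − sin α + sin β) = 0.460581 rad; t = (α − φ + p/2) mod 2π = 1.374274 rad, q = (α − β − t + p) mod 2π = 4.795763 rad → L = 3.42·(1.374274 + 4.799953 + 4.795763) = 3.42·10.969990 = 37.517367 m
LRL: c = (6 − d² + 2cos(α−β) − 2d(sin α − sin β))/8 = -0.474715; p = 2π − arccos c = 4.217748 rad; φ = atan2(cos β − cos α, d + sin α − sin β) = -0.357182 rad; t = (φ − α + p/2) mod 2π = 2.316814 rad, q = (β − α − t + p) mod 2π = 0.530851 rad → L = 3.42·(2.316814 + 4.217748 + 0.530851) = 3.42·7.065413 = 24.163713 m
Shortest: LRL with L = 24.163713 m ≈ 24.1637 m
Convert LRL to answer units (arcs ×180/π): t = 2.316814·180/π = 132.7437°, p = 4.217748·180/π = 241.6592°, q = 0.530851·180/π = 30.4155°, L = 24.1637 m.

LRL: t = 132.7437°, p = 241.6592°, q = 30.4155°, L = 24.1637 m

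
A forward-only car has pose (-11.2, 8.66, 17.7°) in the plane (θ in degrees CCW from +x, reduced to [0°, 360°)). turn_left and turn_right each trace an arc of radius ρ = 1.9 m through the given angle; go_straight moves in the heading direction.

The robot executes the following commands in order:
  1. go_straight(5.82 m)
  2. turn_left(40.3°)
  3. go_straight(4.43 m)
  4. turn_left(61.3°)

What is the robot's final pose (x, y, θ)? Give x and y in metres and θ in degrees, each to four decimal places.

(-2.2287, 16.9262, 119.3000°)

set_pose: (x, y, θ) = (-11.2000, 8.6600, 17.7000°), ρ = 1.9
go_straight(5.82): x += 5.82·cos θ, y += 5.82·sin θ → (-5.6555, 10.4295, 17.7000°)
turn_left(40.3°): centre at ρ to the left, rotate +40.3° → (-4.6219, 11.2327, 58.0000°)
go_straight(4.43): x += 4.43·cos θ, y += 4.43·sin θ → (-2.2743, 14.9895, 58.0000°)
turn_left(61.3°): centre at ρ to the left, rotate +61.3° → (-2.2287, 16.9262, 119.3000°)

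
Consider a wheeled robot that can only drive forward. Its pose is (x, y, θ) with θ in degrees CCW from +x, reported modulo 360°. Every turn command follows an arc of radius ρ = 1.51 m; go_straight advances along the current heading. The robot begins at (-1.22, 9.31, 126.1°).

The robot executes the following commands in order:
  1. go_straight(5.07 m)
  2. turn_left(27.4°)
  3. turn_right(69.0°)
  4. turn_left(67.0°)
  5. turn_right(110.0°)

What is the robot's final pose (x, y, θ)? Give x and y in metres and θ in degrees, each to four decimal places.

(-6.6454, 19.2939, 41.5000°)

set_pose: (x, y, θ) = (-1.2200, 9.3100, 126.1000°), ρ = 1.51
go_straight(5.07): x += 5.07·cos θ, y += 5.07·sin θ → (-4.2072, 13.4065, 126.1000°)
turn_left(27.4°): centre at ρ to the left, rotate +27.4° → (-4.7535, 13.8682, 153.5000°)
turn_right(69.0°): centre at ρ to the right, rotate −69.0° → (-5.5828, 15.3643, 84.5000°)
turn_left(67.0°): centre at ρ to the left, rotate +67.0° → (-6.3654, 16.8360, 151.5000°)
turn_right(110.0°): centre at ρ to the right, rotate −110.0° → (-6.6454, 19.2939, 41.5000°)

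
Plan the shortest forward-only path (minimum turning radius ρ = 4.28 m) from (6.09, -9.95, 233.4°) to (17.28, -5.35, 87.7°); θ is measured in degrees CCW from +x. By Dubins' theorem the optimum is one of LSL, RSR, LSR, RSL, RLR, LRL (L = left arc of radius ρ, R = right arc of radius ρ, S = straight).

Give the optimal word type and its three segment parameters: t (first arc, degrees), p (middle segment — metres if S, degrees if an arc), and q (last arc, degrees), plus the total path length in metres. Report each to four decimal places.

Let ψ = atan2(Δy, Δx) = atan2(4.60, 11.19) = 22.3466° be the start→goal bearing.
Normalize: d = |goal − start| / ρ = 12.098599/4.28 = 2.826775, α = (θ_start − ψ) mod 360° = 211.0534° = 3.683576 rad, β = (θ_goal − ψ) mod 360° = 65.3534° = 1.140631 rad.
Common terms: sin α = -0.515836, cos α = -0.856687, sin β = 0.908897, cos β = 0.417021, cos(α−β) = -0.826098, d² = 7.990660. Work in radians in the unit-radius frame; every candidate has L = ρ·(t + p + q).
LSL: p² = 2 + d² − 2cos(α−β) + 2d(sin α − sin β) = 3.588056; p = √p² = 1.894217; φ = atan2(cos β − cos α, d + sin α − sin β) = 0.737473 rad; t = (φ − α) mod 2π = 3.337082 rad, q = (β − φ) mod 2π = 0.403158 rad → L = 4.28·(3.337082 + 1.894217 + 0.403158) = 4.28·5.634457 = 24.115476 m
RSR: p² = 2 + d² − 2cos(α−β) + 2d(sin β − sin α) = 19.697656; p = √p² = 4.438204; φ = atan2(cos α − cos β, d − sin α + sin β) = -0.291080 rad; t = (α − φ) mod 2π = 3.974656 rad, q = (φ − β) mod 2π = 4.851474 rad → L = 4.28·(3.974656 + 4.438204 + 4.851474) = 4.28·13.264334 = 56.771350 m
LSR: p² = d² − 2 + 2cos(α−β) + 2d(sin α + sin β) = 6.560653; p = √p² = 2.561377; φ = atan2(−cos α − cos β, d + sin α + sin β) − atan2(−2, p) = 0.798652 rad; t = (φ − α) mod 2π = 3.398262 rad, q = (φ − β) mod 2π = 5.941206 rad → L = 4.28·(3.398262 + 2.561377 + 5.941206) = 4.28·11.900845 = 50.935616 m
RSL: p² = d² − 2 + 2cos(α−β) − 2d(sin α + sin β) = 2.116273; p = √p² = 1.454742; φ = atan2(cos α + cos β, d − sin α − sin β) − atan2(2, p) = -1.120665 rad; t = (α − φ) mod 2π = 4.804241 rad, q = (β − φ) mod 2π = 2.261296 rad → L = 4.28·(4.804241 + 1.454742 + 2.261296) = 4.28·8.520278 = 36.466790 m
RLR: c = (6 − d² + 2cos(α−β) + 2d(sin α − sin β))/8 = -1.462207, |c| > 1 → infeasible
LRL: c = (6 − d² + 2cos(α−β) − 2d(sin α − sin β))/8 = 0.551493; p = 2π − arccos c = 5.296542 rad; φ = atan2(cos β − cos α, d + sin α − sin β) = 0.737473 rad; t = (φ − α + p/2) mod 2π = 5.985353 rad, q = (β − α − t + p) mod 2π = 3.051429 rad → L = 4.28·(5.985353 + 5.296542 + 3.051429) = 4.28·14.333324 = 61.346629 m
Shortest: LSL with L = 24.115476 m ≈ 24.1155 m
Convert LSL to answer units (arcs ×180/π): t = 3.337082·180/π = 191.2007°, p = ρ·p = 4.28·1.894217 = 8.1072 m, q = 0.403158·180/π = 23.0993°, L = 24.1155 m.

LSL: t = 191.2007°, p = 8.1072 m, q = 23.0993°, L = 24.1155 m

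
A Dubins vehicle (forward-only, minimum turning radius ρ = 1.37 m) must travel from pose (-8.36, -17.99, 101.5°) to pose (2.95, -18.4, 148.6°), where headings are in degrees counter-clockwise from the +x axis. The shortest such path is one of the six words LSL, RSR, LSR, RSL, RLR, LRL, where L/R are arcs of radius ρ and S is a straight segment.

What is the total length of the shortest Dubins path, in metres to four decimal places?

Let ψ = atan2(Δy, Δx) = atan2(-0.41, 11.31) = -2.0761° be the start→goal bearing.
Normalize: d = |goal − start| / ρ = 11.317429/1.37 = 8.260897, α = (θ_start − ψ) mod 360° = 103.5761° = 1.807744 rad, β = (θ_goal − ψ) mod 360° = 150.6761° = 2.629795 rad.
Common terms: sin α = 0.972059, cos α = -0.234737, sin β = 0.489746, cos β = -0.871865, cos(α−β) = 0.680721, d² = 68.242421. Work in radians in the unit-radius frame; every candidate has L = ρ·(t + p + q).
LSL: p² = 2 + d² − 2cos(α−β) + 2d(sin α − sin β) = 76.849657; p = √p² = 8.766394; φ = atan2(cos β − cos α, d + sin α − sin β) = -0.072743 rad; t = (φ − α) mod 2π = 4.402698 rad, q = (β − φ) mod 2π = 2.702537 rad → L = 1.37·(4.402698 + 8.766394 + 2.702537) = 1.37·15.871629 = 21.744132 m
RSR: p² = 2 + d² − 2cos(α−β) + 2d(sin β − sin α) = 60.912301; p = √p² = 7.804633; φ = atan2(cos α − cos β, d − sin α + sin β) = 0.081726 rad; t = (α − φ) mod 2π = 1.726019 rad, q = (φ − β) mod 2π = 3.735116 rad → L = 1.37·(1.726019 + 7.804633 + 3.735116) = 1.37·13.265769 = 18.174103 m
LSR: p² = d² − 2 + 2cos(α−β) + 2d(sin α + sin β) = 91.755499; p = √p² = 9.578909; φ = atan2(−cos α − cos β, d + sin α + sin β) − atan2(−2, p) = 0.319164 rad; t = (φ − α) mod 2π = 4.794605 rad, q = (φ − β) mod 2π = 3.972554 rad → L = 1.37·(4.794605 + 9.578909 + 3.972554) = 1.37·18.346068 = 25.134113 m
RSL: p² = d² − 2 + 2cos(α−β) − 2d(sin α + sin β) = 43.452227; p = √p² = 6.591830; φ = atan2(cos α + cos β, d − sin α − sin β) − atan2(2, p) = -0.455921 rad; t = (α − φ) mod 2π = 2.263666 rad, q = (β − φ) mod 2π = 3.085716 rad → L = 1.37·(2.263666 + 6.591830 + 3.085716) = 1.37·11.941212 = 16.359460 m
RLR: c = (6 − d² + 2cos(α−β) + 2d(sin α − sin β))/8 = -6.614038, |c| > 1 → infeasible
LRL: c = (6 − d² + 2cos(α−β) − 2d(sin α − sin β))/8 = -8.606207, |c| > 1 → infeasible
Shortest: RSL with L = 16.359460 m ≈ 16.3595 m

16.3595 m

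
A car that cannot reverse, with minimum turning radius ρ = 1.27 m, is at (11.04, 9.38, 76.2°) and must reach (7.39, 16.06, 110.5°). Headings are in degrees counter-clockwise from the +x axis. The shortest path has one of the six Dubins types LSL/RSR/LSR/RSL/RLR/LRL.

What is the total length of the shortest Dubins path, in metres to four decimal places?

Let ψ = atan2(Δy, Δx) = atan2(6.68, -3.65) = 118.6525° be the start→goal bearing.
Normalize: d = |goal − start| / ρ = 7.612155/1.27 = 5.993823, α = (θ_start − ψ) mod 360° = 317.5475° = 5.542249 rad, β = (θ_goal − ψ) mod 360° = 351.8475° = 6.140897 rad.
Common terms: sin α = -0.674979, cos α = 0.737837, sin β = -0.141808, cos β = 0.989894, cos(α−β) = 0.826098, d² = 35.925910. Work in radians in the unit-radius frame; every candidate has L = ρ·(t + p + q).
LSL: p² = 2 + d² − 2cos(α−β) + 2d(sin α − sin β) = 29.882256; p = √p² = 5.466466; φ = atan2(cos β − cos α, d + sin α − sin β) = 0.046126 rad; t = (φ − α) mod 2π = 0.787062 rad, q = (β − φ) mod 2π = 6.094771 rad → L = 1.27·(0.787062 + 5.466466 + 6.094771) = 1.27·12.348300 = 15.682341 m
RSR: p² = 2 + d² − 2cos(α−β) + 2d(sin β − sin α) = 42.665171; p = √p² = 6.531858; φ = atan2(cos α − cos β, d − sin α + sin β) = -0.038598 rad; t = (α − φ) mod 2π = 5.580848 rad, q = (φ − β) mod 2π = 0.103690 rad → L = 1.27·(5.580848 + 6.531858 + 0.103690) = 1.27·12.216396 = 15.514822 m
LSR: p² = d² − 2 + 2cos(α−β) + 2d(sin α + sin β) = 25.786749; p = √p² = 5.078066; φ = atan2(−cos α − cos β, d + sin α + sin β) − atan2(−2, p) = 0.053087 rad; t = (φ − α) mod 2π = 0.794023 rad, q = (φ − β) mod 2π = 0.195375 rad → L = 1.27·(0.794023 + 5.078066 + 0.195375) = 1.27·6.067463 = 7.705678 m
RSL: p² = d² − 2 + 2cos(α−β) − 2d(sin α + sin β) = 45.369464; p = √p² = 6.735686; φ = atan2(cos α + cos β, d − sin α − sin β) − atan2(2, p) = -0.040193 rad; t = (α − φ) mod 2π = 5.582442 rad, q = (β − φ) mod 2π = 6.181090 rad → L = 1.27·(5.582442 + 6.735686 + 6.181090) = 1.27·18.499218 = 23.494007 m
RLR: c = (6 − d² + 2cos(α−β) + 2d(sin α − sin β))/8 = -4.333146, |c| > 1 → infeasible
LRL: c = (6 − d² + 2cos(α−β) − 2d(sin α − sin β))/8 = -2.735282, |c| > 1 → infeasible
Shortest: LSR with L = 7.705678 m ≈ 7.7057 m

7.7057 m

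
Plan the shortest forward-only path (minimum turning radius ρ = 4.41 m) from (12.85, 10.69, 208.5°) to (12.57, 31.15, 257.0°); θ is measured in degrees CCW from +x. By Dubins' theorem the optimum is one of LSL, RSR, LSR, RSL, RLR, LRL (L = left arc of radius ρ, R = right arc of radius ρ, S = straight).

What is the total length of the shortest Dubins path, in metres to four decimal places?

Let ψ = atan2(Δy, Δx) = atan2(20.46, -0.28) = 90.7841° be the start→goal bearing.
Normalize: d = |goal − start| / ρ = 20.461916/4.41 = 4.639890, α = (θ_start − ψ) mod 360° = 117.7159° = 2.054531 rad, β = (θ_goal − ψ) mod 360° = 166.2159° = 2.901015 rad.
Common terms: sin α = 0.885264, cos α = -0.465088, sin β = 0.238263, cos β = -0.971201, cos(α−β) = 0.662620, d² = 21.528581. Work in radians in the unit-radius frame; every candidate has L = ρ·(t + p + q).
LSL: p² = 2 + d² − 2cos(α−β) + 2d(sin α − sin β) = 28.207368; p = √p² = 5.311061; φ = atan2(cos β − cos α, d + sin α − sin β) = -0.095439 rad; t = (φ − α) mod 2π = 4.133216 rad, q = (β − φ) mod 2π = 2.996454 rad → L = 4.41·(4.133216 + 5.311061 + 2.996454) = 4.41·12.440731 = 54.863623 m
RSR: p² = 2 + d² − 2cos(α−β) + 2d(sin β − sin α) = 16.199314; p = √p² = 4.024837; φ = atan2(cos α − cos β, d − sin α + sin β) = 0.126081 rad; t = (α − φ) mod 2π = 1.928450 rad, q = (φ − β) mod 2π = 3.508251 rad → L = 4.41·(1.928450 + 4.024837 + 3.508251) = 4.41·9.461538 = 41.725381 m
LSR: p² = d² − 2 + 2cos(α−β) + 2d(sin α + sin β) = 31.279910; p = √p² = 5.592845; φ = atan2(−cos α − cos β, d + sin α + sin β) − atan2(−2, p) = 0.587662 rad; t = (φ − α) mod 2π = 4.816317 rad, q = (φ − β) mod 2π = 3.969832 rad → L = 4.41·(4.816317 + 5.592845 + 3.969832) = 4.41·14.378993 = 63.411359 m
RSL: p² = d² − 2 + 2cos(α−β) − 2d(sin α + sin β) = 10.427733; p = √p² = 3.229200; φ = atan2(cos α + cos β, d − sin α − sin β) − atan2(2, p) = -0.942302 rad; t = (α − φ) mod 2π = 2.996833 rad, q = (β − φ) mod 2π = 3.843317 rad → L = 4.41·(2.996833 + 3.229200 + 3.843317) = 4.41·10.069350 = 44.405835 m
RLR: c = (6 − d² + 2cos(α−β) + 2d(sin α − sin β))/8 = -1.024914, |c| > 1 → infeasible
LRL: c = (6 − d² + 2cos(α−β) − 2d(sin α − sin β))/8 = -2.525921, |c| > 1 → infeasible
Shortest: RSR with L = 41.725381 m ≈ 41.7254 m

41.7254 m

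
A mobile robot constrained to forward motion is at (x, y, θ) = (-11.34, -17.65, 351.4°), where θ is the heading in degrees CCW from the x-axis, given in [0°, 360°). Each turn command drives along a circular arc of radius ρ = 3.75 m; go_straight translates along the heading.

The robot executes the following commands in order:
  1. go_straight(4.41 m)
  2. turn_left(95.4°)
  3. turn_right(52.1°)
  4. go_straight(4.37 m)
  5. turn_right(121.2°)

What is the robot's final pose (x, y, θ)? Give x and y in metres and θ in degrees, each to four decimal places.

set_pose: (x, y, θ) = (-11.3400, -17.6500, 351.4000°), ρ = 3.75
go_straight(4.41): x += 4.41·cos θ, y += 4.41·sin θ → (-6.9796, -18.3095, 351.4000°)
turn_left(95.4°): centre at ρ to the left, rotate +95.4° → (-2.6747, -14.8109, 446.8000° ≡ 86.8000°)
turn_right(52.1°): centre at ρ to the right, rotate −52.1° → (-1.0653, -11.9372, 34.7000°)
go_straight(4.37): x += 4.37·cos θ, y += 4.37·sin θ → (2.5275, -9.4495, 34.7000°)
turn_right(121.2°): centre at ρ to the right, rotate −121.2° → (8.4053, -12.3036, -86.5000° ≡ 273.5000°)

(8.4053, -12.3036, 273.5000°)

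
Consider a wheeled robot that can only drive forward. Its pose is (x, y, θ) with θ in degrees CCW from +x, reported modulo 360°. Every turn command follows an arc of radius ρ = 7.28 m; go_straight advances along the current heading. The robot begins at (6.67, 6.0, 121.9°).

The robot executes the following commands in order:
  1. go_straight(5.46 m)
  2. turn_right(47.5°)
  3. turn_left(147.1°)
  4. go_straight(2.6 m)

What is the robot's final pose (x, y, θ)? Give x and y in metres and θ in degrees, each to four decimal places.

(-10.8296, 22.1275, 221.5000°)

set_pose: (x, y, θ) = (6.6700, 6.0000, 121.9000°), ρ = 7.28
go_straight(5.46): x += 5.46·cos θ, y += 5.46·sin θ → (3.7847, 10.6354, 121.9000°)
turn_right(47.5°): centre at ρ to the right, rotate −47.5° → (2.9534, 16.4402, 74.4000°)
turn_left(147.1°): centre at ρ to the left, rotate +147.1° → (-8.8823, 23.8503, 221.5000°)
go_straight(2.6): x += 2.6·cos θ, y += 2.6·sin θ → (-10.8296, 22.1275, 221.5000°)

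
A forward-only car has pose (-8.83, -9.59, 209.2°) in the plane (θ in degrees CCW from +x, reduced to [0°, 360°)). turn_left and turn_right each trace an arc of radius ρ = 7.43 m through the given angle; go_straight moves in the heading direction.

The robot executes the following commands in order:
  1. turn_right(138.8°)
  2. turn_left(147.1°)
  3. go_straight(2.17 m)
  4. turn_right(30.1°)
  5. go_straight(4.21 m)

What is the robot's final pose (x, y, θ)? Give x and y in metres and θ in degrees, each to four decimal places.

set_pose: (x, y, θ) = (-8.8300, -9.5900, 209.2000°), ρ = 7.43
turn_right(138.8°): centre at ρ to the right, rotate −138.8° → (-19.4543, -0.6118, 70.4000°)
turn_left(147.1°): centre at ρ to the left, rotate +147.1° → (-30.9769, 7.7752, 217.5000°)
go_straight(2.17): x += 2.17·cos θ, y += 2.17·sin θ → (-32.6984, 6.4542, 217.5000°)
turn_right(30.1°): centre at ρ to the right, rotate −30.1° → (-36.2646, 4.9807, 187.4000°)
go_straight(4.21): x += 4.21·cos θ, y += 4.21·sin θ → (-40.4395, 4.4385, 187.4000°)

(-40.4395, 4.4385, 187.4000°)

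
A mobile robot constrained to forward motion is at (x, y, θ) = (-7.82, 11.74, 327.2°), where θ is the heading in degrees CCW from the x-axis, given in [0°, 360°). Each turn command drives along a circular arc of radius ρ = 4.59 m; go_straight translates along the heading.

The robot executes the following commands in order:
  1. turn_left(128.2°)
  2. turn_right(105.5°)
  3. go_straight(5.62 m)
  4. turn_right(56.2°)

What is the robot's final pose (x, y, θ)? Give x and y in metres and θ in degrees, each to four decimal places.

set_pose: (x, y, θ) = (-7.8200, 11.7400, 327.2000°), ρ = 4.59
turn_left(128.2°): centre at ρ to the left, rotate +128.2° → (-0.7639, 16.0302, 455.4000° ≡ 95.4000°)
turn_right(105.5°): centre at ρ to the right, rotate −105.5° → (4.6106, 20.9810, -10.1000° ≡ 349.9000°)
go_straight(5.62): x += 5.62·cos θ, y += 5.62·sin θ → (10.1435, 19.9954, 349.9000°)
turn_right(56.2°): centre at ρ to the right, rotate −56.2° → (13.5415, 17.3215, 293.7000°)

(13.5415, 17.3215, 293.7000°)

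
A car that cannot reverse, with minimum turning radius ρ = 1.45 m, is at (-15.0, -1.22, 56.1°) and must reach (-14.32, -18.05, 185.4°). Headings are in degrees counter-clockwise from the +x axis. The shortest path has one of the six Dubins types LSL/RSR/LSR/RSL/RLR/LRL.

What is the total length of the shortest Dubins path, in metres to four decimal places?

Let ψ = atan2(Δy, Δx) = atan2(-16.83, 0.68) = -87.6863° be the start→goal bearing.
Normalize: d = |goal − start| / ρ = 16.843732/1.45 = 11.616367, α = (θ_start − ψ) mod 360° = 143.7863° = 2.509544 rad, β = (θ_goal − ψ) mod 360° = 273.0863° = 4.766255 rad.
Common terms: sin α = 0.590799, cos α = -0.806819, sin β = -0.998550, cos β = 0.053840, cos(α−β) = -0.633381, d² = 134.939976. Work in radians in the unit-radius frame; every candidate has L = ρ·(t + p + q).
LSL: p² = 2 + d² − 2cos(α−β) + 2d(sin α − sin β) = 175.131648; p = √p² = 13.233731; φ = atan2(cos β − cos α, d + sin α − sin β) = 0.065081 rad; t = (φ − α) mod 2π = 3.838722 rad, q = (β − φ) mod 2π = 4.701174 rad → L = 1.45·(3.838722 + 13.233731 + 4.701174) = 1.45·21.773627 = 31.571760 m
RSR: p² = 2 + d² − 2cos(α−β) + 2d(sin β − sin α) = 101.281828; p = √p² = 10.063887; φ = atan2(cos α − cos β, d − sin α + sin β) = -0.085624 rad; t = (α − φ) mod 2π = 2.595168 rad, q = (φ − β) mod 2π = 1.431307 rad → L = 1.45·(2.595168 + 10.063887 + 1.431307) = 1.45·14.090362 = 20.431025 m
LSR: p² = d² − 2 + 2cos(α−β) + 2d(sin α + sin β) = 122.200052; p = √p² = 11.054413; φ = atan2(−cos α − cos β, d + sin α + sin β) − atan2(−2, p) = 0.246065 rad; t = (φ − α) mod 2π = 4.019706 rad, q = (φ − β) mod 2π = 1.762995 rad → L = 1.45·(4.019706 + 11.054413 + 1.762995) = 1.45·16.837115 = 24.413817 m
RSL: p² = d² − 2 + 2cos(α−β) − 2d(sin α + sin β) = 141.146377; p = √p² = 11.880504; φ = atan2(cos α + cos β, d − sin α − sin β) − atan2(2, p) = -0.229320 rad; t = (α − φ) mod 2π = 2.738864 rad, q = (β − φ) mod 2π = 4.995575 rad → L = 1.45·(2.738864 + 11.880504 + 4.995575) = 1.45·19.614943 = 28.441667 m
RLR: c = (6 − d² + 2cos(α−β) + 2d(sin α − sin β))/8 = -11.660228, |c| > 1 → infeasible
LRL: c = (6 − d² + 2cos(α−β) − 2d(sin α − sin β))/8 = -20.891456, |c| > 1 → infeasible
Shortest: RSR with L = 20.431025 m ≈ 20.4310 m

20.4310 m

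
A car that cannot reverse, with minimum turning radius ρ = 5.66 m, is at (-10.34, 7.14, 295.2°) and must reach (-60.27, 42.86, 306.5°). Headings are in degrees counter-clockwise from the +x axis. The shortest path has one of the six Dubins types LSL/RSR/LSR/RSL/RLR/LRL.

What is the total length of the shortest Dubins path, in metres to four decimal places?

Let ψ = atan2(Δy, Δx) = atan2(35.72, -49.93) = 144.4200° be the start→goal bearing.
Normalize: d = |goal − start| / ρ = 61.391557/5.66 = 10.846565, α = (θ_start − ψ) mod 360° = 150.7800° = 2.631607 rad, β = (θ_goal − ψ) mod 360° = 162.0800° = 2.828829 rad.
Common terms: sin α = 0.488164, cos α = -0.872752, sin β = 0.307689, cos β = -0.951487, cos(α−β) = 0.980615, d² = 117.647970. Work in radians in the unit-radius frame; every candidate has L = ρ·(t + p + q).
LSL: p² = 2 + d² − 2cos(α−β) + 2d(sin α − sin β) = 121.601820; p = √p² = 11.027322; φ = atan2(cos β − cos α, d + sin α − sin β) = -0.007140 rad; t = (φ − α) mod 2π = 3.644438 rad, q = (β − φ) mod 2π = 2.835970 rad → L = 5.66·(3.644438 + 11.027322 + 2.835970) = 5.66·17.507729 = 99.093746 m
RSR: p² = 2 + d² − 2cos(α−β) + 2d(sin β − sin α) = 113.771661; p = √p² = 10.666380; φ = atan2(cos α − cos β, d − sin α + sin β) = 0.007382 rad; t = (α − φ) mod 2π = 2.624226 rad, q = (φ − β) mod 2π = 3.461738 rad → L = 5.66·(2.624226 + 10.666380 + 3.461738) = 5.66·16.752343 = 94.818262 m
LSR: p² = d² − 2 + 2cos(α−β) + 2d(sin α + sin β) = 134.873751; p = √p² = 11.613516; φ = atan2(−cos α − cos β, d + sin α + sin β) − atan2(−2, p) = 0.325966 rad; t = (φ − α) mod 2π = 3.977544 rad, q = (φ − β) mod 2π = 3.780321 rad → L = 5.66·(3.977544 + 11.613516 + 3.780321) = 5.66·19.371381 = 109.642016 m
RSL: p² = d² − 2 + 2cos(α−β) − 2d(sin α + sin β) = 100.344647; p = √p² = 10.017218; φ = atan2(cos α + cos β, d − sin α − sin β) − atan2(2, p) = -0.376614 rad; t = (α − φ) mod 2π = 3.008221 rad, q = (β − φ) mod 2π = 3.205443 rad → L = 5.66·(3.008221 + 10.017218 + 3.205443) = 5.66·16.230882 = 91.866792 m
RLR: c = (6 − d² + 2cos(α−β) + 2d(sin α − sin β))/8 = -13.221458, |c| > 1 → infeasible
LRL: c = (6 − d² + 2cos(α−β) − 2d(sin α − sin β))/8 = -14.200228, |c| > 1 → infeasible
Shortest: RSL with L = 91.866792 m ≈ 91.8668 m

91.8668 m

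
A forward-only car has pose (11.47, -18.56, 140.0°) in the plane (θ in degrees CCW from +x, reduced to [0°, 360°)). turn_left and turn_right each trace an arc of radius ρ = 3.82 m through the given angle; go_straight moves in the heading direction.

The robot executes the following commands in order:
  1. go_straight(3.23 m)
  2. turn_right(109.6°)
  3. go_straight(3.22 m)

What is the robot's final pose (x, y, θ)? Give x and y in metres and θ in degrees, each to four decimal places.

(12.2954, -8.6333, 30.4000°)

set_pose: (x, y, θ) = (11.4700, -18.5600, 140.0000°), ρ = 3.82
go_straight(3.23): x += 3.23·cos θ, y += 3.23·sin θ → (8.9957, -16.4838, 140.0000°)
turn_right(109.6°): centre at ρ to the right, rotate −109.6° → (9.5181, -10.2627, 30.4000°)
go_straight(3.22): x += 3.22·cos θ, y += 3.22·sin θ → (12.2954, -8.6333, 30.4000°)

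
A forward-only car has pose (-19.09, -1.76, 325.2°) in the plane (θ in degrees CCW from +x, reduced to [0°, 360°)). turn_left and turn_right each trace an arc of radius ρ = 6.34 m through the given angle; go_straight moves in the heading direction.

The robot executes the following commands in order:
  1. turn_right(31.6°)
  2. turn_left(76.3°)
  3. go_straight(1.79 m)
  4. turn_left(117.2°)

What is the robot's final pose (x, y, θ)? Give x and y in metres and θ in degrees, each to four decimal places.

(-4.2688, 2.2424, 127.1000°)

set_pose: (x, y, θ) = (-19.0900, -1.7600, 325.2000°), ρ = 6.34
turn_right(31.6°): centre at ρ to the right, rotate −31.6° → (-16.8986, -4.4279, 293.6000°)
turn_left(76.3°): centre at ρ to the left, rotate +76.3° → (-9.9988, -8.1353, 369.9000° ≡ 9.9000°)
go_straight(1.79): x += 1.79·cos θ, y += 1.79·sin θ → (-8.2355, -7.8275, 9.9000°)
turn_left(117.2°): centre at ρ to the left, rotate +117.2° → (-4.2688, 2.2424, 127.1000°)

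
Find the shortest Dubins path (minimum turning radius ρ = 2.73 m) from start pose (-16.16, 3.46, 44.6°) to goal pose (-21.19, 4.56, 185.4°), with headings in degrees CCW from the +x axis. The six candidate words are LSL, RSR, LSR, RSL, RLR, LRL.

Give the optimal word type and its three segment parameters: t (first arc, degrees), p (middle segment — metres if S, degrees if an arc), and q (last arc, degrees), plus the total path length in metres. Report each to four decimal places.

RLR: t = 25.6096°, p = 244.7124°, q = 78.3028°, L = 16.6111 m

Let ψ = atan2(Δy, Δx) = atan2(1.10, -5.03) = 167.6643° be the start→goal bearing.
Normalize: d = |goal − start| / ρ = 5.148874/2.73 = 1.886034, α = (θ_start − ψ) mod 360° = 236.9357° = 4.135308 rad, β = (θ_goal − ψ) mod 360° = 17.7357° = 0.309546 rad.
Common terms: sin α = -0.838059, cos α = -0.545580, sin β = 0.304626, cos β = 0.952472, cos(α−β) = -0.774944, d² = 3.557125. Work in radians in the unit-radius frame; every candidate has L = ρ·(t + p + q).
LSL: p² = 2 + d² − 2cos(α−β) + 2d(sin α − sin β) = 2.796728; p = √p² = 1.672342; φ = atan2(cos β − cos α, d + sin α − sin β) = 1.110185 rad; t = (φ − α) mod 2π = 3.258062 rad, q = (β − φ) mod 2π = 5.482547 rad → L = 2.73·(3.258062 + 1.672342 + 5.482547) = 2.73·10.412951 = 28.427356 m
RSR: p² = 2 + d² − 2cos(α−β) + 2d(sin β − sin α) = 11.417301; p = √p² = 3.378950; φ = atan2(cos α − cos β, d − sin α + sin β) = -0.459331 rad; t = (α − φ) mod 2π = 4.594639 rad, q = (φ − β) mod 2π = 5.514308 rad → L = 2.73·(4.594639 + 3.378950 + 5.514308) = 2.73·13.487897 = 36.821958 m
LSR: p² = d² − 2 + 2cos(α−β) + 2d(sin α + sin β) = -2.004907 < 0 → infeasible
RSL: p² = d² − 2 + 2cos(α−β) − 2d(sin α + sin β) = 2.019380; p = √p² = 1.421049; φ = atan2(cos α + cos β, d − sin α − sin β) − atan2(2, p) = -0.786427 rad; t = (α − φ) mod 2π = 4.921735 rad, q = (β − φ) mod 2π = 1.095973 rad → L = 2.73·(4.921735 + 1.421049 + 1.095973) = 2.73·7.438756 = 20.307805 m
RLR: c = (6 − d² + 2cos(α−β) + 2d(sin α − sin β))/8 = -0.427163; p = 2π − arccos c = 4.271037 rad; φ = atan2(cos α − cos β, d − sin α + sin β) = -0.459331 rad; t = (α − φ + p/2) mod 2π = 0.446972 rad, q = (α − β − t + p) mod 2π = 1.366641 rad → L = 2.73·(0.446972 + 4.271037 + 1.366641) = 2.73·6.084650 = 16.611093 m
LRL: c = (6 − d² + 2cos(α−β) − 2d(sin α − sin β))/8 = 0.650409; p = 2π − arccos c = 5.420512 rad; φ = atan2(cos β − cos α, d + sin α − sin β) = 1.110185 rad; t = (φ − α + p/2) mod 2π = 5.968318 rad, q = (β − α − t + p) mod 2π = 1.909617 rad → L = 2.73·(5.968318 + 5.420512 + 1.909617) = 2.73·13.298447 = 36.304761 m
Shortest: RLR with L = 16.611093 m ≈ 16.6111 m
Convert RLR to answer units (arcs ×180/π): t = 0.446972·180/π = 25.6096°, p = 4.271037·180/π = 244.7124°, q = 1.366641·180/π = 78.3028°, L = 16.6111 m.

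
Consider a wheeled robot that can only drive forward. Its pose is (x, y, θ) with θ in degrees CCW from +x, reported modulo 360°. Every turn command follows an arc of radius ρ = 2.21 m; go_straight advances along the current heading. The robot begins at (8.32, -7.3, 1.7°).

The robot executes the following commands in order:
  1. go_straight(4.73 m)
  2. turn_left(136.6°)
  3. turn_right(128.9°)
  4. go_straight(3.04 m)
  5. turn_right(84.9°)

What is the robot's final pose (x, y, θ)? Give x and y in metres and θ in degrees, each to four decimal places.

set_pose: (x, y, θ) = (8.3200, -7.3000, 1.7000°), ρ = 2.21
go_straight(4.73): x += 4.73·cos θ, y += 4.73·sin θ → (13.0479, -7.1597, 1.7000°)
turn_left(136.6°): centre at ρ to the left, rotate +136.6° → (14.4525, -3.3006, 138.3000°)
turn_right(128.9°): centre at ρ to the right, rotate −128.9° → (15.5617, 0.5298, 9.4000°)
go_straight(3.04): x += 3.04·cos θ, y += 3.04·sin θ → (18.5609, 1.0263, 9.4000°)
turn_right(84.9°): centre at ρ to the right, rotate −84.9° → (21.0615, -0.6007, -75.5000° ≡ 284.5000°)

(21.0615, -0.6007, 284.5000°)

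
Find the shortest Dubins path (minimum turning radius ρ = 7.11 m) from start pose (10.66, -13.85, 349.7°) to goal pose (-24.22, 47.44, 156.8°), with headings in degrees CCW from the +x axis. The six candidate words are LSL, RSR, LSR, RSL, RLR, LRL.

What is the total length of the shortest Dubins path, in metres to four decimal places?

82.3658 m

Let ψ = atan2(Δy, Δx) = atan2(61.29, -34.88) = 119.6441° be the start→goal bearing.
Normalize: d = |goal − start| / ρ = 70.520057/7.11 = 9.918433, α = (θ_start − ψ) mod 360° = 230.0559° = 4.015233 rad, β = (θ_goal − ψ) mod 360° = 37.1559° = 0.648493 rad.
Common terms: sin α = -0.766671, cos α = -0.642040, sin β = 0.603986, cos β = 0.796995, cos(α−β) = -0.974761, d² = 98.375310. Work in radians in the unit-radius frame; every candidate has L = ρ·(t + p + q).
LSL: p² = 2 + d² − 2cos(α−β) + 2d(sin α − sin β) = 75.135295; p = √p² = 8.668062; φ = atan2(cos β − cos α, d + sin α − sin β) = 0.166788 rad; t = (φ − α) mod 2π = 2.434740 rad, q = (β − φ) mod 2π = 0.481705 rad → L = 7.11·(2.434740 + 8.668062 + 0.481705) = 7.11·11.584507 = 82.365845 m
RSR: p² = 2 + d² − 2cos(α−β) + 2d(sin β − sin α) = 129.514369; p = √p² = 11.380438; φ = atan2(cos α − cos β, d − sin α + sin β) = -0.126788 rad; t = (α − φ) mod 2π = 4.142020 rad, q = (φ − β) mod 2π = 5.507905 rad → L = 7.11·(4.142020 + 11.380438 + 5.507905) = 7.11·21.030363 = 149.525884 m
LSR: p² = d² − 2 + 2cos(α−β) + 2d(sin α + sin β) = 91.198620; p = √p² = 9.549797; φ = atan2(−cos α − cos β, d + sin α + sin β) − atan2(−2, p) = 0.190563 rad; t = (φ − α) mod 2π = 2.458515 rad, q = (φ − β) mod 2π = 5.825255 rad → L = 7.11·(2.458515 + 9.549797 + 5.825255) = 7.11·17.833567 = 126.796664 m
RSL: p² = d² − 2 + 2cos(α−β) − 2d(sin α + sin β) = 97.652955; p = √p² = 9.881951; φ = atan2(cos α + cos β, d − sin α − sin β) − atan2(2, p) = -0.184322 rad; t = (α − φ) mod 2π = 4.199555 rad, q = (β − φ) mod 2π = 0.832815 rad → L = 7.11·(4.199555 + 9.881951 + 0.832815) = 7.11·14.914321 = 106.040821 m
RLR: c = (6 − d² + 2cos(α−β) + 2d(sin α − sin β))/8 = -15.189296, |c| > 1 → infeasible
LRL: c = (6 − d² + 2cos(α−β) − 2d(sin α − sin β))/8 = -8.391912, |c| > 1 → infeasible
Shortest: LSL with L = 82.365845 m ≈ 82.3658 m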